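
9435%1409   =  981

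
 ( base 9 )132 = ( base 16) 6E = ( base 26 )46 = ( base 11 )A0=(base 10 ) 110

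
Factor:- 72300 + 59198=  - 2^1 * 6551^1 = -13102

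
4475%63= 2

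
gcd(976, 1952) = 976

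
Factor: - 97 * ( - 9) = 3^2*97^1= 873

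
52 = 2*26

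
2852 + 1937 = 4789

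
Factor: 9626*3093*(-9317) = - 277397072106 = -  2^1*3^1 * 7^1*11^3*1031^1 * 4813^1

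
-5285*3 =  - 15855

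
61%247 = 61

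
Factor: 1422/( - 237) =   -  6  =  - 2^1*3^1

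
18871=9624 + 9247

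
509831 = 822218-312387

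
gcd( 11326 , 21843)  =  809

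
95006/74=47503/37 = 1283.86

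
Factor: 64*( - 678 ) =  - 43392 =-2^7*3^1*113^1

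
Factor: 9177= 3^1*7^1 * 19^1*23^1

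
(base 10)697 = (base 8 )1271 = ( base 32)lp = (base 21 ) 1c4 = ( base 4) 22321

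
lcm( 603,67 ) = 603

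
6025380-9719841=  - 3694461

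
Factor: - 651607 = - 11^1*37^1*1601^1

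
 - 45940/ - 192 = 239 + 13/48 = 239.27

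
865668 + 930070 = 1795738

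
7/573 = 7/573  =  0.01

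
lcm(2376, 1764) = 116424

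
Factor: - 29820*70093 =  - 2^2 * 3^1*5^1* 7^1*29^1*71^1* 2417^1 =- 2090173260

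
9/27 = 1/3 = 0.33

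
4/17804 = 1/4451 = 0.00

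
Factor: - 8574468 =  - 2^2*3^1*7^1 * 102077^1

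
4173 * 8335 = 34781955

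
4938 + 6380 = 11318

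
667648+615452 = 1283100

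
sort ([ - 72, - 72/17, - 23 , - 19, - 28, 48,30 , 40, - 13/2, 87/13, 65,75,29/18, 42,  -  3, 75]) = [ - 72, - 28, - 23, - 19, - 13/2, - 72/17, - 3, 29/18,87/13, 30, 40,42,48 , 65 , 75, 75 ]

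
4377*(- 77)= - 337029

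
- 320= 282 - 602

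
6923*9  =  62307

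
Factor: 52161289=19^1*151^1*18181^1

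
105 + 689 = 794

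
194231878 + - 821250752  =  -627018874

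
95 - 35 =60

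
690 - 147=543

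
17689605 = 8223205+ 9466400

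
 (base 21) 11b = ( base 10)473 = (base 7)1244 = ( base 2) 111011001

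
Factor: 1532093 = 1532093^1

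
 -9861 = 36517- 46378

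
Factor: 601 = 601^1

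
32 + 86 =118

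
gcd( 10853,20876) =1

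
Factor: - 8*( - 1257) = 2^3*3^1*419^1 = 10056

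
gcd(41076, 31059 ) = 63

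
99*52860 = 5233140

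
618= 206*3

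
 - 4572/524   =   - 9 +36/131 = - 8.73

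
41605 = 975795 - 934190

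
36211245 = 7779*4655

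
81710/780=104 + 59/78 = 104.76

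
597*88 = 52536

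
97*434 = 42098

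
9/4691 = 9/4691 =0.00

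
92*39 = 3588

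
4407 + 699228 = 703635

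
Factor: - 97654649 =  - 97654649^1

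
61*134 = 8174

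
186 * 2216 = 412176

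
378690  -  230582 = 148108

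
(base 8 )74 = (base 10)60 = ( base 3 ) 2020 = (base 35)1p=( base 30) 20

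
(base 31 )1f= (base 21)24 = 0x2E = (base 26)1K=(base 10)46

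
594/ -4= - 297/2=- 148.50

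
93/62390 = 93/62390 = 0.00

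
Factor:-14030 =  - 2^1*5^1*23^1*61^1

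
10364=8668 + 1696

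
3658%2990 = 668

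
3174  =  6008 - 2834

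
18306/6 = 3051 = 3051.00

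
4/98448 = 1/24612 = 0.00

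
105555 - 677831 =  - 572276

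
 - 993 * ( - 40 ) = 39720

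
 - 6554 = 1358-7912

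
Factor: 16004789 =16004789^1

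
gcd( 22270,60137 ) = 1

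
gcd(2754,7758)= 18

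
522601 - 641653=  - 119052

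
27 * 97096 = 2621592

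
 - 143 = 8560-8703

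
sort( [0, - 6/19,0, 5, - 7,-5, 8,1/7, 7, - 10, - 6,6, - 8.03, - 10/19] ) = [-10, - 8.03, - 7, - 6, - 5 , - 10/19, - 6/19,0,0, 1/7,  5,  6 , 7,  8 ]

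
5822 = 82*71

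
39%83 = 39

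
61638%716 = 62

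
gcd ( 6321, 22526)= 7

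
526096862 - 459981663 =66115199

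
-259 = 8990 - 9249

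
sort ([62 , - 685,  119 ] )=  [ - 685,  62,119]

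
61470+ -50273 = 11197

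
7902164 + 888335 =8790499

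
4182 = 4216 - 34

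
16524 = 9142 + 7382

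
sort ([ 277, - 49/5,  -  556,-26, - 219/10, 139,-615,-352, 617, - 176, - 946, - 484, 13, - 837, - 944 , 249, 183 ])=[  -  946, - 944, - 837, - 615, - 556, - 484, - 352, - 176, -26, - 219/10, - 49/5, 13, 139, 183, 249, 277, 617 ]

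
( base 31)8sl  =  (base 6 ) 103413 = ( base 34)7E9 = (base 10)8577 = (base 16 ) 2181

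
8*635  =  5080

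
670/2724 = 335/1362 = 0.25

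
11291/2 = 5645  +  1/2=   5645.50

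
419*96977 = 40633363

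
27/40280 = 27/40280 = 0.00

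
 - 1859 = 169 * (  -  11) 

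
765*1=765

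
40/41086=20/20543 =0.00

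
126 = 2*63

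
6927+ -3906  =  3021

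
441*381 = 168021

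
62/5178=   31/2589 = 0.01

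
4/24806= 2/12403  =  0.00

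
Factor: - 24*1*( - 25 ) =2^3*3^1*5^2  =  600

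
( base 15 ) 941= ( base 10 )2086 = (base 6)13354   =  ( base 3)2212021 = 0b100000100110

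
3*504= 1512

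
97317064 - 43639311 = 53677753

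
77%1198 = 77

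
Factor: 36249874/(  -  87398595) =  - 2^1 *3^( -5 )*5^( - 1)*71933^ ( - 1 )*18124937^1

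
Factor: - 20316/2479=-2^2 * 3^1*37^ ( - 1)*67^(-1 ) * 1693^1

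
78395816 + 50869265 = 129265081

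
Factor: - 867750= - 2^1*3^1*5^3*13^1 * 89^1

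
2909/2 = 1454 + 1/2 = 1454.50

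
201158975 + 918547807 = 1119706782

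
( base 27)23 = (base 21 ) 2F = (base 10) 57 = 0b111001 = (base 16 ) 39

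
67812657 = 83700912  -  15888255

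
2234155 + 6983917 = 9218072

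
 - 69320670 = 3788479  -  73109149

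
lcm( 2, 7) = 14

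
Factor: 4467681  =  3^2*23^1*113^1*191^1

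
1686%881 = 805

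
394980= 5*78996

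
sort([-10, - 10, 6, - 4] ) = [ - 10,  -  10, - 4, 6] 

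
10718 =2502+8216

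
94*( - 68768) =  - 6464192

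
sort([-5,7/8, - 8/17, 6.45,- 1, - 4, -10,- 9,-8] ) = [ - 10,-9, - 8, - 5, - 4,  -  1, - 8/17,7/8, 6.45]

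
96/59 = 96/59 = 1.63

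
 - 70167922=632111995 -702279917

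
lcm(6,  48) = 48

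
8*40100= 320800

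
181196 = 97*1868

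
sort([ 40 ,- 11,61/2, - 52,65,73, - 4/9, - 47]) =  [ - 52, - 47, - 11,-4/9,  61/2,40,  65 , 73] 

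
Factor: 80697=3^1*37^1*727^1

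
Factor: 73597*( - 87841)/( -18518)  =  2^( - 1)*13^1 * 29^1  *47^( - 1 )*197^( - 1)*233^1*73597^1 = 6464834077/18518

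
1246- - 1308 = 2554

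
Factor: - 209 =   -  11^1*19^1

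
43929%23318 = 20611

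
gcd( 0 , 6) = 6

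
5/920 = 1/184 = 0.01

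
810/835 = 162/167  =  0.97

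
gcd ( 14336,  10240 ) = 2048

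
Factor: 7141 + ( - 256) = 6885=3^4*5^1*17^1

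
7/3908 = 7/3908 =0.00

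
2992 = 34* 88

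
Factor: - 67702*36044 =-2^3*9011^1*33851^1 = - 2440250888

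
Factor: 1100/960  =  55/48 = 2^( - 4 )*3^(  -  1) * 5^1 * 11^1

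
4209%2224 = 1985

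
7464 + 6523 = 13987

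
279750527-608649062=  - 328898535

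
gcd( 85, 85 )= 85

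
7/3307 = 7/3307 =0.00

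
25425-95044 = -69619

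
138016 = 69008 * 2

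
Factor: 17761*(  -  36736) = -2^7*7^1*41^1*17761^1 =- 652468096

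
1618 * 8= 12944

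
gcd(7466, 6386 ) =2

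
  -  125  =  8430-8555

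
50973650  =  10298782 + 40674868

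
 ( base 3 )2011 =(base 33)1P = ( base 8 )72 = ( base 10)58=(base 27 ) 24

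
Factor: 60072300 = 2^2 *3^3 *5^2*19^1*1171^1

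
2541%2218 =323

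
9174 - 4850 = 4324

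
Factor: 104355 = 3^3*5^1*773^1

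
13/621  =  13/621= 0.02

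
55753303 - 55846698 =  - 93395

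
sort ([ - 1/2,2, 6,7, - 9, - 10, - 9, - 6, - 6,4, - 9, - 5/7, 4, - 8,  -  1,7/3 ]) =[ - 10, - 9 , - 9, - 9,-8, - 6, - 6, - 1,-5/7,-1/2, 2, 7/3,4,4,6,7]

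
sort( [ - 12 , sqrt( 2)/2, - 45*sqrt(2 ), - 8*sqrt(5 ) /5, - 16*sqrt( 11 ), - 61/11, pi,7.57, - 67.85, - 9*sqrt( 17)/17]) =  [ - 67.85, - 45*sqrt( 2), - 16*sqrt(11), - 12, - 61/11, - 8*sqrt(5 ) /5, - 9*sqrt( 17 )/17,sqrt(2 )/2 , pi,7.57]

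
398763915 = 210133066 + 188630849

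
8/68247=8/68247 = 0.00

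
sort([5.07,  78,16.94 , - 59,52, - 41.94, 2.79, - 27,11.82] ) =[-59, -41.94, - 27, 2.79, 5.07,11.82,16.94 , 52,78] 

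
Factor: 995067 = 3^2*110563^1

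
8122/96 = 4061/48 =84.60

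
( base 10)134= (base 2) 10000110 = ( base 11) 112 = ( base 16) 86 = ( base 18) 78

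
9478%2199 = 682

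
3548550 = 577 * 6150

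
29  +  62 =91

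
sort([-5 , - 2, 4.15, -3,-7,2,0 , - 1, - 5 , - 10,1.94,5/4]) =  [ - 10, - 7, - 5, - 5, - 3, - 2, - 1, 0,5/4, 1.94, 2,4.15] 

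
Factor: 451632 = 2^4*3^1 *97^2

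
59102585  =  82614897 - 23512312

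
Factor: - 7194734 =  - 2^1*73^1*49279^1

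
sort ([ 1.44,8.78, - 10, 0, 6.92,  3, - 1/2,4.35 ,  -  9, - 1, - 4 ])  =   [ - 10, - 9,- 4,-1,-1/2, 0, 1.44,  3,4.35,  6.92,  8.78 ] 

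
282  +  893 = 1175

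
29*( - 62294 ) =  - 1806526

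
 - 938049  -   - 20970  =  -917079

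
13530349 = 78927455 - 65397106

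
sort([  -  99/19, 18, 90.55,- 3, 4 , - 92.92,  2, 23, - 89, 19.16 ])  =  [ - 92.92 , - 89, - 99/19, - 3, 2,4, 18, 19.16, 23,  90.55 ]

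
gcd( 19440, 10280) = 40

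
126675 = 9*14075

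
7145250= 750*9527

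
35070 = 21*1670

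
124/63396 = 31/15849 = 0.00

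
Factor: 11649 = 3^1*11^1*353^1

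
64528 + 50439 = 114967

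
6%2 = 0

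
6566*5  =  32830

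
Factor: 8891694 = 2^1*3^4*7^1*7841^1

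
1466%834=632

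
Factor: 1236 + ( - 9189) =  - 3^1*11^1*241^1 = -  7953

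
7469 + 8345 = 15814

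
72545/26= 2790+ 5/26 = 2790.19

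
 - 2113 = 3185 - 5298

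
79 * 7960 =628840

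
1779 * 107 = 190353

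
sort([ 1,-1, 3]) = [-1,1, 3 ] 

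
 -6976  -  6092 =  - 13068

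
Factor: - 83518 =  - 2^1*41759^1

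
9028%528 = 52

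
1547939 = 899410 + 648529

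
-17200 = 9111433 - 9128633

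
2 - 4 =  - 2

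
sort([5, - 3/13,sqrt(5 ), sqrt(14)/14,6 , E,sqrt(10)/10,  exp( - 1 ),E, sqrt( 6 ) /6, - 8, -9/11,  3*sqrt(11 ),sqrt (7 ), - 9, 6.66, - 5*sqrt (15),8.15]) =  [ - 5*sqrt(15 ), - 9, - 8,-9/11, - 3/13,sqrt( 14 ) /14,sqrt(10 ) /10,exp( - 1 ),sqrt( 6)/6, sqrt( 5 ),  sqrt( 7) , E, E, 5,6,6.66,8.15,3*sqrt ( 11)]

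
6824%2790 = 1244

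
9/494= 9/494=0.02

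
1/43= 1/43 = 0.02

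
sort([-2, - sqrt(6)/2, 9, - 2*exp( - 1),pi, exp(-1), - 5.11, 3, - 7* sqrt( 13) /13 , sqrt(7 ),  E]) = [ - 5.11, - 2, - 7*sqrt( 13 ) /13, - sqrt( 6) /2, - 2*exp( - 1), exp ( -1 ), sqrt( 7),E,  3, pi,9 ] 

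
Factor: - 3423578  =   - 2^1*31^1*55219^1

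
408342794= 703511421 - 295168627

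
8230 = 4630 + 3600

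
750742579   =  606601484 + 144141095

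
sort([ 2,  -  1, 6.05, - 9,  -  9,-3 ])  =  [  -  9, - 9,-3 ,  -  1,2, 6.05]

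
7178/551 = 13  +  15/551=13.03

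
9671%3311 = 3049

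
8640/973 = 8  +  856/973 =8.88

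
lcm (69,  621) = 621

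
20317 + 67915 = 88232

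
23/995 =23/995 = 0.02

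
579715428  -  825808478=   -  246093050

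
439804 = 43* 10228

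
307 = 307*1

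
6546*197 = 1289562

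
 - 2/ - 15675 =2/15675 = 0.00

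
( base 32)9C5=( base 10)9605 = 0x2585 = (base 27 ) D4K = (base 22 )jid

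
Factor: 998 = 2^1*  499^1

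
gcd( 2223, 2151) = 9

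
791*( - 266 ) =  - 210406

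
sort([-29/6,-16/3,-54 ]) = [ - 54,-16/3,-29/6]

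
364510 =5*72902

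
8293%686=61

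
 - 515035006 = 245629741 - 760664747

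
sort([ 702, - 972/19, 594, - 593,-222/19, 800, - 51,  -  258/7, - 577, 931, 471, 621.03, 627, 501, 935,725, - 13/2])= [ - 593, - 577,- 972/19, - 51,-258/7, - 222/19, - 13/2, 471,501, 594,  621.03,627, 702, 725,  800, 931 , 935] 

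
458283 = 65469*7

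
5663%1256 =639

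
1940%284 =236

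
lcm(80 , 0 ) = 0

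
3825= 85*45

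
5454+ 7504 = 12958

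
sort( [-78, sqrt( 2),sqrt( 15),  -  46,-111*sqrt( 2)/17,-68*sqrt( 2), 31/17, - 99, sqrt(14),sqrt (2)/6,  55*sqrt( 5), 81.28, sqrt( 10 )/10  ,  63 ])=[ - 99,- 68 * sqrt(2),  -  78,-46 , -111*sqrt( 2)/17, sqrt(2)/6,sqrt( 10)/10, sqrt(2), 31/17,sqrt( 14 ), sqrt(15),63, 81.28,  55*sqrt( 5)]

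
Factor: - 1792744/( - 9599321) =2^3 * 277^1*809^1*1039^(-1 ) * 9239^(-1)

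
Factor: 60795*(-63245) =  - 3844979775=- 3^2*5^2*7^2*13^1*139^1*193^1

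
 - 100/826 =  - 1 + 363/413 = - 0.12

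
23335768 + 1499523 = 24835291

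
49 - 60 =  - 11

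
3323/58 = 3323/58 =57.29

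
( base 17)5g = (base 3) 10202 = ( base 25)41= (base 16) 65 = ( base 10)101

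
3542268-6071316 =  - 2529048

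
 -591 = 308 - 899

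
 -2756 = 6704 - 9460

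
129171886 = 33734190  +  95437696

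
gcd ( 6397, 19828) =1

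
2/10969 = 2/10969 = 0.00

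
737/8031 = 737/8031 =0.09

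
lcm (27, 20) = 540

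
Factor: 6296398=2^1*151^1*20849^1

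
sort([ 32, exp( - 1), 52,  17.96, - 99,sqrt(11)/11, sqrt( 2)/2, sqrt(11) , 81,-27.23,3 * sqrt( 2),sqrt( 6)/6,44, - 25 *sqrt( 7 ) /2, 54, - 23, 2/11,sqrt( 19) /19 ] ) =[ - 99, - 25* sqrt( 7)/2, - 27.23, - 23,2/11,sqrt(19)/19,sqrt( 11)/11, exp( -1), sqrt( 6)/6, sqrt( 2 )/2,sqrt(11), 3 * sqrt(2),  17.96,32, 44, 52, 54, 81] 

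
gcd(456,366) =6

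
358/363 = 358/363 = 0.99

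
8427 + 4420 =12847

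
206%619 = 206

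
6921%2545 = 1831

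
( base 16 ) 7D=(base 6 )325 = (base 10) 125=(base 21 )5K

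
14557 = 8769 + 5788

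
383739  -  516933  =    -  133194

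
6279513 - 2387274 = 3892239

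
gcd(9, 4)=1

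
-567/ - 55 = 10+ 17/55= 10.31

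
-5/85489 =-5/85489 = - 0.00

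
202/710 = 101/355 = 0.28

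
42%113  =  42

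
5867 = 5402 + 465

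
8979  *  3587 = 32207673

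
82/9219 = 82/9219 =0.01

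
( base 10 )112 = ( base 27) 44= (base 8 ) 160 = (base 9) 134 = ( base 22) 52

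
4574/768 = 2287/384 = 5.96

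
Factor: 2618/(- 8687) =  - 2^1*11^1*73^( - 1 )  =  - 22/73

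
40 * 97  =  3880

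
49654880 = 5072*9790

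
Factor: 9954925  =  5^2*233^1*1709^1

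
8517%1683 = 102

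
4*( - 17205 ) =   -  68820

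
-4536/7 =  - 648 = - 648.00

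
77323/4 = 77323/4 =19330.75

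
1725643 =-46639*( - 37)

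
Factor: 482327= 61^1 * 7907^1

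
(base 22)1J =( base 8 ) 51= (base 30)1b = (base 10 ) 41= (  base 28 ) 1d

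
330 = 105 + 225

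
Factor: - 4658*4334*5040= - 101746370880 = - 2^6 * 3^2*5^1 * 7^1*11^1*17^1 *137^1*197^1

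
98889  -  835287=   -736398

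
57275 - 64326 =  - 7051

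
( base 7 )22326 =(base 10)5655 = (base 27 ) 7KC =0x1617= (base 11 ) 4281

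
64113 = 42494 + 21619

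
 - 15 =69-84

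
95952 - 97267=-1315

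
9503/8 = 1187 + 7/8 = 1187.88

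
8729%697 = 365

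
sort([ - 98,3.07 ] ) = [-98, 3.07]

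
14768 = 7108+7660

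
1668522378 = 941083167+727439211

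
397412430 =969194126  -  571781696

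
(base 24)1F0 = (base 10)936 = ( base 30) 116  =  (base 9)1250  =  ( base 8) 1650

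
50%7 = 1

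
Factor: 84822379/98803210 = 2^( - 1)*5^(-1 )*11^( - 1 )* 79^1*281^1*3821^1 *898211^ ( - 1 )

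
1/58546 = 1/58546=0.00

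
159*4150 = 659850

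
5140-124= 5016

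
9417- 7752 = 1665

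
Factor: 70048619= 17^1*487^1 * 8461^1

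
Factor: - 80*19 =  - 2^4*5^1*19^1 = - 1520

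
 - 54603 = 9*(-6067 ) 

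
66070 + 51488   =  117558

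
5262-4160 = 1102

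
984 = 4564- 3580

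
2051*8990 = 18438490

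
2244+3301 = 5545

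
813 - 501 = 312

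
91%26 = 13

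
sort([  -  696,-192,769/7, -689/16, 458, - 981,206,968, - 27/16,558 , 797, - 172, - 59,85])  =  [  -  981, - 696, - 192, - 172,- 59,  -  689/16 , - 27/16 , 85 , 769/7 , 206, 458,558, 797, 968]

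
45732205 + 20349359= 66081564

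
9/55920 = 3/18640 = 0.00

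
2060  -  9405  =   - 7345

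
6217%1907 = 496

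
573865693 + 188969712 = 762835405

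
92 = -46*( - 2 )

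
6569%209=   90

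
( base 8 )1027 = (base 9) 654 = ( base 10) 535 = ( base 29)ID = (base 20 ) 16F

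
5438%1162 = 790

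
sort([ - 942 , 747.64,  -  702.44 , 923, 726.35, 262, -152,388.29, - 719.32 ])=[ -942, -719.32 , - 702.44,-152, 262,  388.29,726.35, 747.64,923 ] 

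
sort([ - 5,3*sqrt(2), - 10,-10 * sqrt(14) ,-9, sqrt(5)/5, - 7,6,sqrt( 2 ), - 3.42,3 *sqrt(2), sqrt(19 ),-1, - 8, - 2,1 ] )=[ - 10*sqrt ( 14 ),-10,-9, - 8 ,- 7, - 5,- 3.42,-2, - 1, sqrt (5)/5 , 1,sqrt( 2), 3*sqrt( 2 ) , 3 * sqrt( 2 ),  sqrt( 19 ), 6]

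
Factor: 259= 7^1*37^1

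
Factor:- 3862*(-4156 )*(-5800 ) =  - 2^6*5^2 * 29^1*1039^1*1931^1 = -93092737600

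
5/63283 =5/63283=0.00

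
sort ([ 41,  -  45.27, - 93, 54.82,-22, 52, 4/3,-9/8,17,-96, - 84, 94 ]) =[ - 96,-93 , - 84, - 45.27, - 22, - 9/8,  4/3,17 , 41 , 52 , 54.82 , 94]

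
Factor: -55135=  - 5^1*11027^1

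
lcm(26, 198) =2574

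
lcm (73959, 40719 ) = 3623991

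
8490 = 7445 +1045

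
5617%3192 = 2425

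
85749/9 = 9527 + 2/3 = 9527.67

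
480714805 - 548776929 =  - 68062124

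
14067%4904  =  4259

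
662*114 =75468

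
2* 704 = 1408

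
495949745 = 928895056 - 432945311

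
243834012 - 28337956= 215496056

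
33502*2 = 67004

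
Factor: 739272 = 2^3*3^1*30803^1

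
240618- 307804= - 67186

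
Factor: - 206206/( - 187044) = 721/654= 2^( - 1)*3^(-1)*7^1*103^1*109^(  -  1) 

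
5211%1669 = 204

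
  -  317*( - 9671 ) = 3065707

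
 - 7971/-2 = 7971/2 = 3985.50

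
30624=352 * 87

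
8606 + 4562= 13168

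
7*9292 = 65044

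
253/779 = 253/779 = 0.32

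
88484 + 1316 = 89800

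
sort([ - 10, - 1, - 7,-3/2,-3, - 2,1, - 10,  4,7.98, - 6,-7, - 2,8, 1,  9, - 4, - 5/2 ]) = [ - 10, - 10, - 7,-7,- 6, - 4, - 3, - 5/2, - 2,- 2,  -  3/2,-1, 1 , 1,4, 7.98, 8,9]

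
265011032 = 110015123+154995909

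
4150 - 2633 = 1517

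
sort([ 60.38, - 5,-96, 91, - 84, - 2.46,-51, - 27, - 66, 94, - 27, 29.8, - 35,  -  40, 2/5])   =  [-96,-84,  -  66, - 51,  -  40, - 35, - 27, - 27, - 5 , - 2.46, 2/5,29.8, 60.38, 91,  94]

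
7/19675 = 7/19675 = 0.00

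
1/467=1/467 = 0.00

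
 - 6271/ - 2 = 6271/2 = 3135.50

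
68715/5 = 13743 = 13743.00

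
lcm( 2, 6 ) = 6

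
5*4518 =22590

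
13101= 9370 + 3731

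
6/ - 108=  -  1/18 = -  0.06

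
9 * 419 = 3771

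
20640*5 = 103200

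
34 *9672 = 328848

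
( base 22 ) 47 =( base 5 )340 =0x5f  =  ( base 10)95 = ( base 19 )50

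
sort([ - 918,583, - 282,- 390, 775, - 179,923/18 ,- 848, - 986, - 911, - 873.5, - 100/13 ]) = [ - 986, - 918 , - 911,-873.5, - 848, - 390, - 282, - 179,- 100/13,923/18 , 583, 775] 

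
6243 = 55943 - 49700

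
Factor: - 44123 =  - 44123^1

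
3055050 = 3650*837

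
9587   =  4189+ 5398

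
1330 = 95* 14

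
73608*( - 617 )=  - 45416136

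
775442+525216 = 1300658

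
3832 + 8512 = 12344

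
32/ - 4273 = - 32/4273  =  -0.01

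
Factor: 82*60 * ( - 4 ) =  - 19680=- 2^5*3^1*5^1*41^1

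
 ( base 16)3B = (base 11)54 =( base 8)73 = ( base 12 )4B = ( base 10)59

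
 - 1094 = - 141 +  - 953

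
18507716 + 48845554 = 67353270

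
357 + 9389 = 9746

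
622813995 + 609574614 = 1232388609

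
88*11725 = 1031800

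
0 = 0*6837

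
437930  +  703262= 1141192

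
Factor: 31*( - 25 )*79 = - 5^2*31^1*79^1 = - 61225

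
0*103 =0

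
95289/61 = 95289/61  =  1562.11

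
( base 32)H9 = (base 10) 553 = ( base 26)L7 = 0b1000101001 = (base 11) 463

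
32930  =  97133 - 64203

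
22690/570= 2269/57   =  39.81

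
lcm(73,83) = 6059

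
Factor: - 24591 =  - 3^1* 7^1*1171^1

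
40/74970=4/7497 = 0.00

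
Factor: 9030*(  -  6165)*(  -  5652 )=314646557400= 2^3*3^5*5^2 * 7^1*43^1*137^1*157^1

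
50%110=50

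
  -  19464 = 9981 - 29445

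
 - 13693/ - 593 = 13693/593 = 23.09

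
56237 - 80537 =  - 24300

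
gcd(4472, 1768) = 104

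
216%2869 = 216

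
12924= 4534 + 8390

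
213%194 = 19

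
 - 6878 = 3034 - 9912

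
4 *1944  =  7776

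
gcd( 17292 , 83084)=4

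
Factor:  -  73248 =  - 2^5*3^1 * 7^1* 109^1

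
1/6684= 1/6684= 0.00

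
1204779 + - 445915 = 758864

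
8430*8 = 67440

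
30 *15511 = 465330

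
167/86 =1 + 81/86 = 1.94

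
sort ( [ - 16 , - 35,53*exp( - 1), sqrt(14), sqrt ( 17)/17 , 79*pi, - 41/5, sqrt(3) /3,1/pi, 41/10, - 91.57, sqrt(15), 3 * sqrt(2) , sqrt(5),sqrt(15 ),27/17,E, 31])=[ - 91.57, - 35, - 16, - 41/5 , sqrt( 17)/17,1/pi, sqrt( 3) /3,27/17,sqrt(5),E,sqrt( 14), sqrt(15), sqrt( 15), 41/10, 3 * sqrt( 2), 53*exp( - 1), 31, 79 * pi] 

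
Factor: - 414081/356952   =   - 993/856 = -  2^( - 3)*3^1*107^( - 1)*331^1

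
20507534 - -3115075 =23622609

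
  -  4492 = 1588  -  6080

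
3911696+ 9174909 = 13086605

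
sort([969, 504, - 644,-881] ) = [ - 881, - 644,504, 969]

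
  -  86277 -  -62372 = -23905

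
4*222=888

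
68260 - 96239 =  - 27979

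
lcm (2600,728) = 18200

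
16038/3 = 5346 =5346.00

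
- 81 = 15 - 96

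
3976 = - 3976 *( - 1 ) 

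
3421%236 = 117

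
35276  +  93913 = 129189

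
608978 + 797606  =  1406584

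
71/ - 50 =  - 2 + 29/50 = - 1.42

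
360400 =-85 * (-4240)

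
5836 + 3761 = 9597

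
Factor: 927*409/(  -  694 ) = -2^(  -  1 ) * 3^2*103^1*347^(-1)*409^1 = -379143/694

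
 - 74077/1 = -74077=- 74077.00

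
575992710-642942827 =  - 66950117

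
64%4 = 0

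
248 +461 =709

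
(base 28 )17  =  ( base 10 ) 35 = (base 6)55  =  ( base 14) 27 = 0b100011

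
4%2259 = 4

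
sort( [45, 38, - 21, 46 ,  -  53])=[ - 53, - 21, 38 , 45, 46] 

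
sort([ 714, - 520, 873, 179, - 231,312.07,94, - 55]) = [-520, - 231, - 55,94, 179,312.07,714, 873]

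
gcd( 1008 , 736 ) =16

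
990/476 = 2 + 19/238 = 2.08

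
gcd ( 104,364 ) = 52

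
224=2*112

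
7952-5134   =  2818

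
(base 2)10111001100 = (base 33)1BW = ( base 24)2DK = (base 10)1484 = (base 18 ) 4A8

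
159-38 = 121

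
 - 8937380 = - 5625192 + - 3312188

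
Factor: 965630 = 2^1*5^1*61^1*1583^1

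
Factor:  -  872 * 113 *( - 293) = 2^3*109^1*113^1*293^1 = 28871048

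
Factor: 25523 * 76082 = 1941840886= 2^1*109^1*349^1 * 25523^1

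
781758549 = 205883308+575875241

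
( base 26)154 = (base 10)810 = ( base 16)32a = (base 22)1EI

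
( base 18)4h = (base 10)89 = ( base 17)54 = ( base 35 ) 2j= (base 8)131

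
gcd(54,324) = 54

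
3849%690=399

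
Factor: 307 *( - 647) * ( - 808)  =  160492232   =  2^3*101^1*307^1*647^1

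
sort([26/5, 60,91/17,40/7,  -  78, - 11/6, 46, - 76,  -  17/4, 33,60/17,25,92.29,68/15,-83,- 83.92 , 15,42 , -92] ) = [ - 92,- 83.92, - 83 , - 78, - 76,- 17/4, - 11/6, 60/17,68/15, 26/5,91/17,  40/7,15,25,33,42, 46,60,92.29]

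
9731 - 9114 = 617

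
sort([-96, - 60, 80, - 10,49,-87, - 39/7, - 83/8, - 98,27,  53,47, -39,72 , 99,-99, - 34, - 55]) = [  -  99 , - 98 , - 96,- 87,-60, - 55, - 39,  -  34,  -  83/8, - 10 , - 39/7, 27,47,49,  53,72,80, 99]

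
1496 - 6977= - 5481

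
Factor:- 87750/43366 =-43875/21683 =-3^3*5^3*13^1*21683^( - 1)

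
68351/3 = 68351/3=22783.67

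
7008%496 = 64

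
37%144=37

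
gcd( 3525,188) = 47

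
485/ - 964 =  - 485/964 =- 0.50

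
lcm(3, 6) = 6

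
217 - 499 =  - 282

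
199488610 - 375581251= -176092641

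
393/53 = 393/53= 7.42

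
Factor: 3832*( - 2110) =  - 8085520 = - 2^4 * 5^1 * 211^1 *479^1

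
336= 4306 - 3970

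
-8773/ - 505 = 17 + 188/505 = 17.37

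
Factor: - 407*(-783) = 3^3*11^1*29^1*37^1 = 318681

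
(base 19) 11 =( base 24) k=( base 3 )202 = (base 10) 20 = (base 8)24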